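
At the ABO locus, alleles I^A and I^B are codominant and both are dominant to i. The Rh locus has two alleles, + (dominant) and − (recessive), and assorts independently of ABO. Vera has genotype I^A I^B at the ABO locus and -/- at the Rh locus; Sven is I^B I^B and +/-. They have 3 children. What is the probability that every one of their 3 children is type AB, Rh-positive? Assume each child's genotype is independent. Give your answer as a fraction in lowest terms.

ABO cross I^A I^B × I^B I^B → 1/2 B, 1/2 AB.
Rh cross -/- × +/- → 1/2 Rh+, 1/2 Rh-; so P(type AB, Rh-positive) = 1/2 × 1/2 = 1/4 per child.
All 3 independent: (1/4)^3 = 1/64.

1/64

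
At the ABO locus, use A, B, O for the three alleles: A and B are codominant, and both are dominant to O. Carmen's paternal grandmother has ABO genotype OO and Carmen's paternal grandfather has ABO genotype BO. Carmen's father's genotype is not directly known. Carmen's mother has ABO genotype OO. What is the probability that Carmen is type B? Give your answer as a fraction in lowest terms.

1/4

Carmen's father's ABO genotype from OO × BO: 1/2 BO, 1/2 OO.
Crossing each possibility with the mother OO and summing P(type B): 1/2·1/2 + 1/2·0 = 1/4.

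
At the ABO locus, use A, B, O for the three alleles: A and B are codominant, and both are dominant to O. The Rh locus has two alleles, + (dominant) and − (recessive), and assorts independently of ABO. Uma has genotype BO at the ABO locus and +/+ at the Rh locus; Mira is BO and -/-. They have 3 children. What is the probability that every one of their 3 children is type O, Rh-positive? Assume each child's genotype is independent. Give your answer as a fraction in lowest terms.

1/64

ABO cross BO × BO → 1/4 O, 3/4 B.
Rh cross +/+ × -/- → 1 Rh+; so P(type O, Rh-positive) = 1/4 × 1 = 1/4 per child.
All 3 independent: (1/4)^3 = 1/64.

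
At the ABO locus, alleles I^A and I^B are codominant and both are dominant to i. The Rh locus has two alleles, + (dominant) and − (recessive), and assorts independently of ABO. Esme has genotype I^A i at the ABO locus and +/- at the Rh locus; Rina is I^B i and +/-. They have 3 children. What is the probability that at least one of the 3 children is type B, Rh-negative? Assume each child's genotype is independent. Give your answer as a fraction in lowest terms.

ABO cross I^A i × I^B i → 1/4 O, 1/4 A, 1/4 B, 1/4 AB.
Rh cross +/- × +/- → 3/4 Rh+, 1/4 Rh-; so P(type B, Rh-negative) = 1/4 × 1/4 = 1/16 per child.
P(none) = (15/16)^3 = 3375/4096; P(at least one) = 1 − 3375/4096 = 721/4096.

721/4096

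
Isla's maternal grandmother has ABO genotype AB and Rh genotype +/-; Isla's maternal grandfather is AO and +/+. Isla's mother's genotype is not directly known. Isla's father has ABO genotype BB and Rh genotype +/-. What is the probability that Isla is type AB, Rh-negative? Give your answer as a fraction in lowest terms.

Isla's mother's ABO genotype from AB × AO: 1/4 AA, 1/4 AB, 1/4 AO, 1/4 BO.
Crossing each possibility with the father BB and summing P(type AB): 1/4·1 + 1/4·1/2 + 1/4·1/2 + 1/4·0 = 1/2.
Similarly for Rh via the mother's Rh distribution: P(Rh-) = 1/8.
Independent loci: 1/2 × 1/8 = 1/16.

1/16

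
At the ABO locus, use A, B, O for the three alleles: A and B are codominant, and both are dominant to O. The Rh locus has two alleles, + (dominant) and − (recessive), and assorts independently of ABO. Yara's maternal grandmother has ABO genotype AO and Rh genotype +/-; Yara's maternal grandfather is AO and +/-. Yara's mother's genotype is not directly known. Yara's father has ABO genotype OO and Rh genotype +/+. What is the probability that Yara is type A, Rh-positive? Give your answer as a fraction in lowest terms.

Yara's mother's ABO genotype from AO × AO: 1/4 AA, 1/2 AO, 1/4 OO.
Crossing each possibility with the father OO and summing P(type A): 1/4·1 + 1/2·1/2 + 1/4·0 = 1/2.
Similarly for Rh via the mother's Rh distribution: P(Rh+) = 1.
Independent loci: 1/2 × 1 = 1/2.

1/2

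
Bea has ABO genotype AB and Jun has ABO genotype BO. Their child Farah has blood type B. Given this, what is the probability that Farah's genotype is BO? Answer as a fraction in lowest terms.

1/2

Cross AB × BO → 1/4 AB, 1/4 AO, 1/4 BB, 1/4 BO.
Type-B genotypes among offspring: BB (1/4), BO (1/4); total 1/2.
P(BO | type B) = (1/4) / (1/2) = 1/2.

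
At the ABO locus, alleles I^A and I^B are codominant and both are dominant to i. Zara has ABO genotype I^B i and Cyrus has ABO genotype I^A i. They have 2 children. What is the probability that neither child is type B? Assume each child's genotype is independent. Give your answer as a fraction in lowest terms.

ABO cross I^B i × I^A i → 1/4 O, 1/4 A, 1/4 B, 1/4 AB.
So P(type B) = 1/4 per child.
P(not type B) = 3/4 for one child; (3/4)^2 = 9/16.

9/16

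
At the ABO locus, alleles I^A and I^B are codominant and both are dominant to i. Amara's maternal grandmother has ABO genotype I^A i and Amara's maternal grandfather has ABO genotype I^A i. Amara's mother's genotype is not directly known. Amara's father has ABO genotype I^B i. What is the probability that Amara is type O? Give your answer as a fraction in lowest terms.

1/4

Amara's mother's ABO genotype from I^A i × I^A i: 1/4 I^A I^A, 1/2 I^A i, 1/4 i i.
Crossing each possibility with the father I^B i and summing P(type O): 1/4·0 + 1/2·1/4 + 1/4·1/2 = 1/4.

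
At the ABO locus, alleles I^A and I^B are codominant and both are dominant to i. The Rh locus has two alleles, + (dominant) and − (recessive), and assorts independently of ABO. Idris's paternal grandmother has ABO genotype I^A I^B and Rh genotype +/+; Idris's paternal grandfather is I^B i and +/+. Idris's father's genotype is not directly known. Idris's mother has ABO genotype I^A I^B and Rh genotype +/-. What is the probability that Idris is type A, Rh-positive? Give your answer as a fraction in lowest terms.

Idris's father's ABO genotype from I^A I^B × I^B i: 1/4 I^A I^B, 1/4 I^A i, 1/4 I^B I^B, 1/4 I^B i.
Crossing each possibility with the mother I^A I^B and summing P(type A): 1/4·1/4 + 1/4·1/2 + 1/4·0 + 1/4·1/4 = 1/4.
Similarly for Rh via the father's Rh distribution: P(Rh+) = 1.
Independent loci: 1/4 × 1 = 1/4.

1/4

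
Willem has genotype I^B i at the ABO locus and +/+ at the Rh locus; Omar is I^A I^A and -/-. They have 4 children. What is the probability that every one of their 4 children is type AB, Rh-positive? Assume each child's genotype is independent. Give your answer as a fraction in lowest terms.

1/16

ABO cross I^B i × I^A I^A → 1/2 A, 1/2 AB.
Rh cross +/+ × -/- → 1 Rh+; so P(type AB, Rh-positive) = 1/2 × 1 = 1/2 per child.
All 4 independent: (1/2)^4 = 1/16.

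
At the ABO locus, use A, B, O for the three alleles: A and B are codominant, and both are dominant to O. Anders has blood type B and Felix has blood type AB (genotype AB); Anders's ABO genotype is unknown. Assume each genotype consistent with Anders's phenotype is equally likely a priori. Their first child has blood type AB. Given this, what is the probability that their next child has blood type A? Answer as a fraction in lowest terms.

Possible genotypes: Anders ∈ {BB, BO}; Felix ∈ {AB}.
Weight each parental genotype pair by prior × P(type-AB child):
  BB × AB: posterior weight 2/3; P(next child type A) = 0.
  BO × AB: posterior weight 1/3; P(next child type A) = 1/4.
Weighted sum = 1/12.

1/12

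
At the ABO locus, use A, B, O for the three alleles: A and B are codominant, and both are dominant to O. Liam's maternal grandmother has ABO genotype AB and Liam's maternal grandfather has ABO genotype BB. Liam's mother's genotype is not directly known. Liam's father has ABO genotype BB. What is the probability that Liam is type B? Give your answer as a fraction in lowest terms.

Liam's mother's ABO genotype from AB × BB: 1/2 AB, 1/2 BB.
Crossing each possibility with the father BB and summing P(type B): 1/2·1/2 + 1/2·1 = 3/4.

3/4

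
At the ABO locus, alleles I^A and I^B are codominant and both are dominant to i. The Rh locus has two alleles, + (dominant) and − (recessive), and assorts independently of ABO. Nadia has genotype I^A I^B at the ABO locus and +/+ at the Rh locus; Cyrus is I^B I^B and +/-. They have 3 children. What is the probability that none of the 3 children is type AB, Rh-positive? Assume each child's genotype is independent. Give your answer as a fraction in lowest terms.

ABO cross I^A I^B × I^B I^B → 1/2 B, 1/2 AB.
Rh cross +/+ × +/- → 1 Rh+; so P(type AB, Rh-positive) = 1/2 × 1 = 1/2 per child.
P(not type AB, Rh-positive) = 1/2 for one child; (1/2)^3 = 1/8.

1/8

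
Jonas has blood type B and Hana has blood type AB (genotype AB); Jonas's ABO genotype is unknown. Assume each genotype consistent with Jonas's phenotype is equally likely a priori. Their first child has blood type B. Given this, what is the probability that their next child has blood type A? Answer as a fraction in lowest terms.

Possible genotypes: Jonas ∈ {BB, BO}; Hana ∈ {AB}.
Weight each parental genotype pair by prior × P(type-B child):
  BB × AB: posterior weight 1/2; P(next child type A) = 0.
  BO × AB: posterior weight 1/2; P(next child type A) = 1/4.
Weighted sum = 1/8.

1/8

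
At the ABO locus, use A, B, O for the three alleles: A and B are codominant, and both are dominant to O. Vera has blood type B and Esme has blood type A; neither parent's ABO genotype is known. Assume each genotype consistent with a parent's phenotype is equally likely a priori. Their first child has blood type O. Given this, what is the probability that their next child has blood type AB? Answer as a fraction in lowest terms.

Possible genotypes: Vera ∈ {BB, BO}; Esme ∈ {AA, AO}.
Weight each parental genotype pair by prior × P(type-O child):
  BO × AO: posterior weight 1; P(next child type AB) = 1/4.
Weighted sum = 1/4.

1/4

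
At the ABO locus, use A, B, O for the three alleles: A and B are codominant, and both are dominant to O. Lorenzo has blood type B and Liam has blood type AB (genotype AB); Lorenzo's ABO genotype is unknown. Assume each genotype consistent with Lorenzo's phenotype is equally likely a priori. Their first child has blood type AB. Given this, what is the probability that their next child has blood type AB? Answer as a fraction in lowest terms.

Possible genotypes: Lorenzo ∈ {BB, BO}; Liam ∈ {AB}.
Weight each parental genotype pair by prior × P(type-AB child):
  BB × AB: posterior weight 2/3; P(next child type AB) = 1/2.
  BO × AB: posterior weight 1/3; P(next child type AB) = 1/4.
Weighted sum = 5/12.

5/12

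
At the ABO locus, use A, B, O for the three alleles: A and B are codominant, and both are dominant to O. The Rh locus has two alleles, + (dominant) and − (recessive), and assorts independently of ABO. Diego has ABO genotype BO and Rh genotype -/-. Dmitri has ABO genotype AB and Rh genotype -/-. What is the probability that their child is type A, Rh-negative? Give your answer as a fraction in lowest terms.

ABO cross BO × AB → offspring phenotypes: 1/4 A, 1/2 B, 1/4 AB.
Rh cross -/- × -/- → 1 Rh-.
Independent loci: P(type A, Rh-negative) = 1/4 × 1 = 1/4.

1/4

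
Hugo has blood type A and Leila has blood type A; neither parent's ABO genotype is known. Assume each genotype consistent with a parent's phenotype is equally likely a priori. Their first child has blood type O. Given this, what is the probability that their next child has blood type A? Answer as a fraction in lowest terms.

3/4

Possible genotypes: Hugo ∈ {I^A I^A, I^A i}; Leila ∈ {I^A I^A, I^A i}.
Weight each parental genotype pair by prior × P(type-O child):
  I^A i × I^A i: posterior weight 1; P(next child type A) = 3/4.
Weighted sum = 3/4.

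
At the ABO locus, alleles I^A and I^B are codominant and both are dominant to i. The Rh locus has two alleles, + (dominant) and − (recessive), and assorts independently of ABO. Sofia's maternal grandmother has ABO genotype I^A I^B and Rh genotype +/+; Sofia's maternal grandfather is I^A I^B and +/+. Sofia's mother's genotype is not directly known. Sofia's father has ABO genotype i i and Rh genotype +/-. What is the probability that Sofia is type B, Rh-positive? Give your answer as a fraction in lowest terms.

Sofia's mother's ABO genotype from I^A I^B × I^A I^B: 1/4 I^A I^A, 1/2 I^A I^B, 1/4 I^B I^B.
Crossing each possibility with the father i i and summing P(type B): 1/4·0 + 1/2·1/2 + 1/4·1 = 1/2.
Similarly for Rh via the mother's Rh distribution: P(Rh+) = 1.
Independent loci: 1/2 × 1 = 1/2.

1/2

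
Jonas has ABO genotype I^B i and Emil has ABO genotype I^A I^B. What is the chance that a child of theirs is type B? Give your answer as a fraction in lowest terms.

1/2

ABO cross I^B i × I^A I^B → offspring phenotypes: 1/4 A, 1/2 B, 1/4 AB.
So P(type B) = 1/2.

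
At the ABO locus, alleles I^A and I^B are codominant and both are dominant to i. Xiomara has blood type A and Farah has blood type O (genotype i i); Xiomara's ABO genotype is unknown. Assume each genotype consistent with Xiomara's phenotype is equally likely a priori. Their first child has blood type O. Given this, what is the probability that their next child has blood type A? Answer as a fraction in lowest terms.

1/2

Possible genotypes: Xiomara ∈ {I^A I^A, I^A i}; Farah ∈ {i i}.
Weight each parental genotype pair by prior × P(type-O child):
  I^A i × i i: posterior weight 1; P(next child type A) = 1/2.
Weighted sum = 1/2.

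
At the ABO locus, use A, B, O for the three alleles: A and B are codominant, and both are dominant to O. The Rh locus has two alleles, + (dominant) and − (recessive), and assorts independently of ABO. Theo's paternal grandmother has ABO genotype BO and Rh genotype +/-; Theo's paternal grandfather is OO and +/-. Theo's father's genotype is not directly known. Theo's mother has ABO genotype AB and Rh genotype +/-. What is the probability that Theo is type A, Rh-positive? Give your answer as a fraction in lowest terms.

9/32

Theo's father's ABO genotype from BO × OO: 1/2 BO, 1/2 OO.
Crossing each possibility with the mother AB and summing P(type A): 1/2·1/4 + 1/2·1/2 = 3/8.
Similarly for Rh via the father's Rh distribution: P(Rh+) = 3/4.
Independent loci: 3/8 × 3/4 = 9/32.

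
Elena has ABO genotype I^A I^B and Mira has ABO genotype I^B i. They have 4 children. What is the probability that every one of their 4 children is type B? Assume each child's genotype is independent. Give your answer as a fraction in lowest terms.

1/16

ABO cross I^A I^B × I^B i → 1/4 A, 1/2 B, 1/4 AB.
So P(type B) = 1/2 per child.
All 4 independent: (1/2)^4 = 1/16.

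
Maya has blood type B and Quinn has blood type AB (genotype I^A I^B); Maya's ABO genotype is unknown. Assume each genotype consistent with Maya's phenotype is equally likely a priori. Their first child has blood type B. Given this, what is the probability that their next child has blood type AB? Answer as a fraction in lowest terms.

3/8

Possible genotypes: Maya ∈ {I^B I^B, I^B i}; Quinn ∈ {I^A I^B}.
Weight each parental genotype pair by prior × P(type-B child):
  I^B I^B × I^A I^B: posterior weight 1/2; P(next child type AB) = 1/2.
  I^B i × I^A I^B: posterior weight 1/2; P(next child type AB) = 1/4.
Weighted sum = 3/8.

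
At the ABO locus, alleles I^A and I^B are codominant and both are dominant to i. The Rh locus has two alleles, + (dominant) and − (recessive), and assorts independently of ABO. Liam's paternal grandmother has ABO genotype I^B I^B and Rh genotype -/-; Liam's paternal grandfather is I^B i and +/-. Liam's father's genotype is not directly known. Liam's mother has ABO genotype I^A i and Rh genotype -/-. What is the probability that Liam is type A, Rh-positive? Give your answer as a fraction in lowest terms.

Liam's father's ABO genotype from I^B I^B × I^B i: 1/2 I^B I^B, 1/2 I^B i.
Crossing each possibility with the mother I^A i and summing P(type A): 1/2·0 + 1/2·1/4 = 1/8.
Similarly for Rh via the father's Rh distribution: P(Rh+) = 1/4.
Independent loci: 1/8 × 1/4 = 1/32.

1/32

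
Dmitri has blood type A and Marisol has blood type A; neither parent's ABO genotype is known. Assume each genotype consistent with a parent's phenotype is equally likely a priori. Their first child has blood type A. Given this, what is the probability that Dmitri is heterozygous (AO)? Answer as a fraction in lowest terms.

Possible genotypes: Dmitri ∈ {AA, AO}; Marisol ∈ {AA, AO}.
Weight each parental genotype pair by prior × P(type-A child):
  AA × AA: posterior weight 4/15.
  AA × AO: posterior weight 4/15.
  AO × AA: posterior weight 4/15.
  AO × AO: posterior weight 1/5.
Sum the posterior weight over pairs where Dmitri is AO: 7/15.

7/15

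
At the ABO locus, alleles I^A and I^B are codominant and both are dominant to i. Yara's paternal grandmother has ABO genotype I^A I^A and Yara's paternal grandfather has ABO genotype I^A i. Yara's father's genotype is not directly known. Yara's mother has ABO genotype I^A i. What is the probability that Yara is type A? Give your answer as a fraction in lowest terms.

Yara's father's ABO genotype from I^A I^A × I^A i: 1/2 I^A I^A, 1/2 I^A i.
Crossing each possibility with the mother I^A i and summing P(type A): 1/2·1 + 1/2·3/4 = 7/8.

7/8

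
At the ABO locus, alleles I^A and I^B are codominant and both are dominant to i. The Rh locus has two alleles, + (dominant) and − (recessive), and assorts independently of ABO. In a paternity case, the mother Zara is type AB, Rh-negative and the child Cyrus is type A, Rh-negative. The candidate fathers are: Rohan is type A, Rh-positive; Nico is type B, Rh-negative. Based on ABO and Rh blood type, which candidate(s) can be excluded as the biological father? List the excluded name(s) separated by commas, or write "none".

none

A candidate is excluded only if no genotype consistent with his phenotype could produce a type A, Rh-negative child with a type AB, Rh-negative mother.
Every candidate has at least one consistent genotype combination, so none can be excluded.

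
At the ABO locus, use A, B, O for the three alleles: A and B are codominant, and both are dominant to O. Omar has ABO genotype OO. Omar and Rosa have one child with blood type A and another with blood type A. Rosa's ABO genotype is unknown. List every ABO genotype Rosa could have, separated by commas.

AA, AB, AO

For each candidate genotype of Rosa, check whether crossing it with OO can produce every observed child phenotype.
  AA → possible child types {A} ✓
  AB → possible child types {A, B} ✓
  AO → possible child types {O, A} ✓
  BB → possible child types {B} ✗
  BO → possible child types {O, B} ✗
  OO → possible child types {O} ✗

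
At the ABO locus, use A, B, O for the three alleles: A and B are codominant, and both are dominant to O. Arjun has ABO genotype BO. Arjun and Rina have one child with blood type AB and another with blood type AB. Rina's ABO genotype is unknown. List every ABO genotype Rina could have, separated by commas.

For each candidate genotype of Rina, check whether crossing it with BO can produce every observed child phenotype.
  AA → possible child types {A, AB} ✓
  AB → possible child types {A, B, AB} ✓
  AO → possible child types {O, A, B, AB} ✓
  BB → possible child types {B} ✗
  BO → possible child types {O, B} ✗
  OO → possible child types {O, B} ✗

AA, AB, AO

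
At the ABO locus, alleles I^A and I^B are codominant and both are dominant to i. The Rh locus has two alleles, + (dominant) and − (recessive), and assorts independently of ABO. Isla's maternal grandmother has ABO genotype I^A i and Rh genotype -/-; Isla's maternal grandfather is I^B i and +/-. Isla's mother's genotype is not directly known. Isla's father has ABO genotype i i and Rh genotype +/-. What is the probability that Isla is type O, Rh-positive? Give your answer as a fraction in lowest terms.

Isla's mother's ABO genotype from I^A i × I^B i: 1/4 I^A I^B, 1/4 I^A i, 1/4 I^B i, 1/4 i i.
Crossing each possibility with the father i i and summing P(type O): 1/4·0 + 1/4·1/2 + 1/4·1/2 + 1/4·1 = 1/2.
Similarly for Rh via the mother's Rh distribution: P(Rh+) = 5/8.
Independent loci: 1/2 × 5/8 = 5/16.

5/16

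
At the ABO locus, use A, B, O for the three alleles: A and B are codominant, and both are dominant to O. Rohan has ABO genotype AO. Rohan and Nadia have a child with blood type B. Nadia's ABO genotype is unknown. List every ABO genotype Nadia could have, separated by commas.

For each candidate genotype of Nadia, check whether crossing it with AO can produce every observed child phenotype.
  AA → possible child types {A} ✗
  AB → possible child types {A, B, AB} ✓
  AO → possible child types {O, A} ✗
  BB → possible child types {B, AB} ✓
  BO → possible child types {O, A, B, AB} ✓
  OO → possible child types {O, A} ✗

AB, BB, BO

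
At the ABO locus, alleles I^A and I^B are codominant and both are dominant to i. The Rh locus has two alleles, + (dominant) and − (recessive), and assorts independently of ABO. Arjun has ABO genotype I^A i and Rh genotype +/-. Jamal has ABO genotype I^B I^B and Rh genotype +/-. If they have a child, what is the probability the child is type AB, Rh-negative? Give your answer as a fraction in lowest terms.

ABO cross I^A i × I^B I^B → offspring phenotypes: 1/2 B, 1/2 AB.
Rh cross +/- × +/- → 3/4 Rh+, 1/4 Rh-.
Independent loci: P(type AB, Rh-negative) = 1/2 × 1/4 = 1/8.

1/8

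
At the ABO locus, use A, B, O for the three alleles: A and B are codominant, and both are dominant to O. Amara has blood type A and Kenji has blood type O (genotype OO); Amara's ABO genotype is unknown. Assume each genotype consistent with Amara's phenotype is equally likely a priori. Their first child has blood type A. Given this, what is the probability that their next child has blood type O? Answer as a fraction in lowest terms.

1/6

Possible genotypes: Amara ∈ {AA, AO}; Kenji ∈ {OO}.
Weight each parental genotype pair by prior × P(type-A child):
  AA × OO: posterior weight 2/3; P(next child type O) = 0.
  AO × OO: posterior weight 1/3; P(next child type O) = 1/2.
Weighted sum = 1/6.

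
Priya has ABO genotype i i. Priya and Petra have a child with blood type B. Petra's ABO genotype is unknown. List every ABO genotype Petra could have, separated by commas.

I^A I^B, I^B I^B, I^B i

For each candidate genotype of Petra, check whether crossing it with i i can produce every observed child phenotype.
  I^A I^A → possible child types {A} ✗
  I^A I^B → possible child types {A, B} ✓
  I^A i → possible child types {O, A} ✗
  I^B I^B → possible child types {B} ✓
  I^B i → possible child types {O, B} ✓
  i i → possible child types {O} ✗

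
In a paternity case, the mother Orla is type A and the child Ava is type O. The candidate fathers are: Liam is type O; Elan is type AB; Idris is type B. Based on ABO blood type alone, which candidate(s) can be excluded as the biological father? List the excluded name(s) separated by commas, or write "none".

A candidate is excluded only if no genotype consistent with his phenotype could produce a type O child with a type A mother.
Elan (type AB): no genotype consistent with that phenotype can produce a type-O child with a type-A mother.

Elan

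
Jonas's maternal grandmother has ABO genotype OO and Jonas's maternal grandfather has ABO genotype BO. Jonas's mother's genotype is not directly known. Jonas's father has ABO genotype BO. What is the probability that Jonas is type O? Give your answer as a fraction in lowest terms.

Jonas's mother's ABO genotype from OO × BO: 1/2 BO, 1/2 OO.
Crossing each possibility with the father BO and summing P(type O): 1/2·1/4 + 1/2·1/2 = 3/8.

3/8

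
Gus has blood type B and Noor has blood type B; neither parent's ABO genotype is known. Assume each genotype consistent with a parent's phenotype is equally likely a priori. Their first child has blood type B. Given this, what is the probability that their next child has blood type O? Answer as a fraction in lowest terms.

1/20

Possible genotypes: Gus ∈ {BB, BO}; Noor ∈ {BB, BO}.
Weight each parental genotype pair by prior × P(type-B child):
  BB × BB: posterior weight 4/15; P(next child type O) = 0.
  BB × BO: posterior weight 4/15; P(next child type O) = 0.
  BO × BB: posterior weight 4/15; P(next child type O) = 0.
  BO × BO: posterior weight 1/5; P(next child type O) = 1/4.
Weighted sum = 1/20.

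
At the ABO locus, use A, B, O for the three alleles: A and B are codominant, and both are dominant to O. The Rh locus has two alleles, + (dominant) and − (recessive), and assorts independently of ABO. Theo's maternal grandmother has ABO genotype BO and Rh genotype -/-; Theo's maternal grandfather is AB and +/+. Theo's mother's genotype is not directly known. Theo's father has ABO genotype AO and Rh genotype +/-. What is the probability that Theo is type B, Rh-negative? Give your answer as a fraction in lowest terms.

1/16

Theo's mother's ABO genotype from BO × AB: 1/4 AB, 1/4 AO, 1/4 BB, 1/4 BO.
Crossing each possibility with the father AO and summing P(type B): 1/4·1/4 + 1/4·0 + 1/4·1/2 + 1/4·1/4 = 1/4.
Similarly for Rh via the mother's Rh distribution: P(Rh-) = 1/4.
Independent loci: 1/4 × 1/4 = 1/16.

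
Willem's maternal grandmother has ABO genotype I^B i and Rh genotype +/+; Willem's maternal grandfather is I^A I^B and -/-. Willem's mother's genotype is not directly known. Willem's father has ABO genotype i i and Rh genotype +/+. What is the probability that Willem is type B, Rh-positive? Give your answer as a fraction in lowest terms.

Willem's mother's ABO genotype from I^B i × I^A I^B: 1/4 I^A I^B, 1/4 I^A i, 1/4 I^B I^B, 1/4 I^B i.
Crossing each possibility with the father i i and summing P(type B): 1/4·1/2 + 1/4·0 + 1/4·1 + 1/4·1/2 = 1/2.
Similarly for Rh via the mother's Rh distribution: P(Rh+) = 1.
Independent loci: 1/2 × 1 = 1/2.

1/2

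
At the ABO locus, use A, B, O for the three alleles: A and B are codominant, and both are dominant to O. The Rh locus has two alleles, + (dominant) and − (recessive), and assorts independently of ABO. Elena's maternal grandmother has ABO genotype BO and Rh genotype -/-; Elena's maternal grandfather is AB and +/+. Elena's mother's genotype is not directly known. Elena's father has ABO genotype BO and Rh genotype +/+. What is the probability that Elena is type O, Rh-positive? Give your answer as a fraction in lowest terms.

Elena's mother's ABO genotype from BO × AB: 1/4 AB, 1/4 AO, 1/4 BB, 1/4 BO.
Crossing each possibility with the father BO and summing P(type O): 1/4·0 + 1/4·1/4 + 1/4·0 + 1/4·1/4 = 1/8.
Similarly for Rh via the mother's Rh distribution: P(Rh+) = 1.
Independent loci: 1/8 × 1 = 1/8.

1/8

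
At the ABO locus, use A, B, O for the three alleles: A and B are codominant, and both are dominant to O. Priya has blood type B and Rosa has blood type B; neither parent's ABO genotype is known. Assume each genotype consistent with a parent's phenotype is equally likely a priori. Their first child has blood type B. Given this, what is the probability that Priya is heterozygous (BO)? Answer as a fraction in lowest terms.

Possible genotypes: Priya ∈ {BB, BO}; Rosa ∈ {BB, BO}.
Weight each parental genotype pair by prior × P(type-B child):
  BB × BB: posterior weight 4/15.
  BB × BO: posterior weight 4/15.
  BO × BB: posterior weight 4/15.
  BO × BO: posterior weight 1/5.
Sum the posterior weight over pairs where Priya is BO: 7/15.

7/15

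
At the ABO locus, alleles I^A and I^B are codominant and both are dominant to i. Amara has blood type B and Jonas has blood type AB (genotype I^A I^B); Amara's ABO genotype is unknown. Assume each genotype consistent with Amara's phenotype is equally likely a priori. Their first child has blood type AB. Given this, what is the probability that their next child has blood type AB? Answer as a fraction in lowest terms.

5/12

Possible genotypes: Amara ∈ {I^B I^B, I^B i}; Jonas ∈ {I^A I^B}.
Weight each parental genotype pair by prior × P(type-AB child):
  I^B I^B × I^A I^B: posterior weight 2/3; P(next child type AB) = 1/2.
  I^B i × I^A I^B: posterior weight 1/3; P(next child type AB) = 1/4.
Weighted sum = 5/12.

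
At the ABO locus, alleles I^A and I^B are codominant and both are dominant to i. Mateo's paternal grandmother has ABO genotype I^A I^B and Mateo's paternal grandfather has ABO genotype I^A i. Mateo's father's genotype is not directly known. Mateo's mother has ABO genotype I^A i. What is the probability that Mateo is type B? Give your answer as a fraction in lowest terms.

Mateo's father's ABO genotype from I^A I^B × I^A i: 1/4 I^A I^A, 1/4 I^A I^B, 1/4 I^A i, 1/4 I^B i.
Crossing each possibility with the mother I^A i and summing P(type B): 1/4·0 + 1/4·1/4 + 1/4·0 + 1/4·1/4 = 1/8.

1/8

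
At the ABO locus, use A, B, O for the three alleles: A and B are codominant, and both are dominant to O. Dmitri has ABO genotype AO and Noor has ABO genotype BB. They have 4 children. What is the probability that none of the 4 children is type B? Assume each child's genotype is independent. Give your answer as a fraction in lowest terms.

1/16

ABO cross AO × BB → 1/2 B, 1/2 AB.
So P(type B) = 1/2 per child.
P(not type B) = 1/2 for one child; (1/2)^4 = 1/16.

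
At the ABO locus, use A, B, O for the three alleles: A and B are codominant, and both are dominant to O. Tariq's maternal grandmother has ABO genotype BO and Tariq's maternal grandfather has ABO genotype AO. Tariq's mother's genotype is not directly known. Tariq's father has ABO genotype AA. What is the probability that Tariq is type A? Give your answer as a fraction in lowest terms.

3/4

Tariq's mother's ABO genotype from BO × AO: 1/4 AB, 1/4 AO, 1/4 BO, 1/4 OO.
Crossing each possibility with the father AA and summing P(type A): 1/4·1/2 + 1/4·1 + 1/4·1/2 + 1/4·1 = 3/4.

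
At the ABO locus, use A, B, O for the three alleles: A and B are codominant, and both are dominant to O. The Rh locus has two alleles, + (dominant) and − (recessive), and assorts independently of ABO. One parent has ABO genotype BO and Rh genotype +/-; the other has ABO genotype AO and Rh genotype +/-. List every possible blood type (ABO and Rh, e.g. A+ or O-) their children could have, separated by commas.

O+, O-, A+, A-, B+, B-, AB+, AB-

Gametes from BO × AO give offspring ABO genotypes AB, AO, BO, OO, i.e. phenotypes O, A, B, AB.
Rh cross +/- × +/- → phenotypes Rh+, Rh-.
Combining independently: O+, O-, A+, A-, B+, B-, AB+, AB-.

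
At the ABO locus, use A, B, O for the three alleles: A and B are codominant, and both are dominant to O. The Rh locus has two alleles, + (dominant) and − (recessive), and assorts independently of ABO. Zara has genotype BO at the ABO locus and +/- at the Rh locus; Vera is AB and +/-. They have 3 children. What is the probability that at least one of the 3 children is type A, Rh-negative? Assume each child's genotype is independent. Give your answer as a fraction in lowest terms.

ABO cross BO × AB → 1/4 A, 1/2 B, 1/4 AB.
Rh cross +/- × +/- → 3/4 Rh+, 1/4 Rh-; so P(type A, Rh-negative) = 1/4 × 1/4 = 1/16 per child.
P(none) = (15/16)^3 = 3375/4096; P(at least one) = 1 − 3375/4096 = 721/4096.

721/4096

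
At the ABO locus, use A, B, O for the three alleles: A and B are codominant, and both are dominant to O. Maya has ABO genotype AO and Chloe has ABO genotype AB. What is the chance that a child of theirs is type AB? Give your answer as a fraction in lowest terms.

1/4

ABO cross AO × AB → offspring phenotypes: 1/2 A, 1/4 B, 1/4 AB.
So P(type AB) = 1/4.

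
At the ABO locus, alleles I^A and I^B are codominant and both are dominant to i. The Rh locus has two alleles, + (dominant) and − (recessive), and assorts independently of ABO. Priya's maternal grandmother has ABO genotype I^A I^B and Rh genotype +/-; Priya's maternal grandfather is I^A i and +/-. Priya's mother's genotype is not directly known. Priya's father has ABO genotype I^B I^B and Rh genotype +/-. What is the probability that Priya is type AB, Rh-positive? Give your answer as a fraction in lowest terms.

Priya's mother's ABO genotype from I^A I^B × I^A i: 1/4 I^A I^A, 1/4 I^A I^B, 1/4 I^A i, 1/4 I^B i.
Crossing each possibility with the father I^B I^B and summing P(type AB): 1/4·1 + 1/4·1/2 + 1/4·1/2 + 1/4·0 = 1/2.
Similarly for Rh via the mother's Rh distribution: P(Rh+) = 3/4.
Independent loci: 1/2 × 3/4 = 3/8.

3/8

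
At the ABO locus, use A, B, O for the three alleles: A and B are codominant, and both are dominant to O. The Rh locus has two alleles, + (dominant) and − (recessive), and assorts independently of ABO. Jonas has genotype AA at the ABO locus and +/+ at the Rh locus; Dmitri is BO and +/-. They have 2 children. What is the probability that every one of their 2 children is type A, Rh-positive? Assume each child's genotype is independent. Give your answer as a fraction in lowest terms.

1/4

ABO cross AA × BO → 1/2 A, 1/2 AB.
Rh cross +/+ × +/- → 1 Rh+; so P(type A, Rh-positive) = 1/2 × 1 = 1/2 per child.
All 2 independent: (1/2)^2 = 1/4.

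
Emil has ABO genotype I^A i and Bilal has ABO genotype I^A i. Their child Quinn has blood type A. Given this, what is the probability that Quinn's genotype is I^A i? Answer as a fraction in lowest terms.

Cross I^A i × I^A i → 1/4 I^A I^A, 1/2 I^A i, 1/4 i i.
Type-A genotypes among offspring: I^A I^A (1/4), I^A i (1/2); total 3/4.
P(I^A i | type A) = (1/2) / (3/4) = 2/3.

2/3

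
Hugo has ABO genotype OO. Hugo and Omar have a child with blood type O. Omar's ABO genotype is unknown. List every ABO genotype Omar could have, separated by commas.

AO, BO, OO

For each candidate genotype of Omar, check whether crossing it with OO can produce every observed child phenotype.
  AA → possible child types {A} ✗
  AB → possible child types {A, B} ✗
  AO → possible child types {O, A} ✓
  BB → possible child types {B} ✗
  BO → possible child types {O, B} ✓
  OO → possible child types {O} ✓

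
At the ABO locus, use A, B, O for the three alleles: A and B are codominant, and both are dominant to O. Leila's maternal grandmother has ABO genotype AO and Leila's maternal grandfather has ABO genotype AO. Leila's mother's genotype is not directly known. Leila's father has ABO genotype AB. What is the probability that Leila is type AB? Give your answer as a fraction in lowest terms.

1/4

Leila's mother's ABO genotype from AO × AO: 1/4 AA, 1/2 AO, 1/4 OO.
Crossing each possibility with the father AB and summing P(type AB): 1/4·1/2 + 1/2·1/4 + 1/4·0 = 1/4.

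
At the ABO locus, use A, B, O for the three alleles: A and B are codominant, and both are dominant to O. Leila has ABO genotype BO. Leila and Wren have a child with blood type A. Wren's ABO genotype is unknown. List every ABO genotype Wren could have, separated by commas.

AA, AB, AO

For each candidate genotype of Wren, check whether crossing it with BO can produce every observed child phenotype.
  AA → possible child types {A, AB} ✓
  AB → possible child types {A, B, AB} ✓
  AO → possible child types {O, A, B, AB} ✓
  BB → possible child types {B} ✗
  BO → possible child types {O, B} ✗
  OO → possible child types {O, B} ✗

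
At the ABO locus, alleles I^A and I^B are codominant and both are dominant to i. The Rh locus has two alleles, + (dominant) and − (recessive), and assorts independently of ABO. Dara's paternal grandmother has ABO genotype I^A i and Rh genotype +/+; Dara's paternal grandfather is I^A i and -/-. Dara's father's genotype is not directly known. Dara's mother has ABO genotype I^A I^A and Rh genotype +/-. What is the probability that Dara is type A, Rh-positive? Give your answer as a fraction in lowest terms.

Dara's father's ABO genotype from I^A i × I^A i: 1/4 I^A I^A, 1/2 I^A i, 1/4 i i.
Crossing each possibility with the mother I^A I^A and summing P(type A): 1/4·1 + 1/2·1 + 1/4·1 = 1.
Similarly for Rh via the father's Rh distribution: P(Rh+) = 3/4.
Independent loci: 1 × 3/4 = 3/4.

3/4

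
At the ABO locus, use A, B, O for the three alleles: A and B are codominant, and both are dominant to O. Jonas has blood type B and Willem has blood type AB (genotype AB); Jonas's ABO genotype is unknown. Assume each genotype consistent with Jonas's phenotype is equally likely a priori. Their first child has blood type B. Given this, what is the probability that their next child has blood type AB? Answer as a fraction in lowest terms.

3/8

Possible genotypes: Jonas ∈ {BB, BO}; Willem ∈ {AB}.
Weight each parental genotype pair by prior × P(type-B child):
  BB × AB: posterior weight 1/2; P(next child type AB) = 1/2.
  BO × AB: posterior weight 1/2; P(next child type AB) = 1/4.
Weighted sum = 3/8.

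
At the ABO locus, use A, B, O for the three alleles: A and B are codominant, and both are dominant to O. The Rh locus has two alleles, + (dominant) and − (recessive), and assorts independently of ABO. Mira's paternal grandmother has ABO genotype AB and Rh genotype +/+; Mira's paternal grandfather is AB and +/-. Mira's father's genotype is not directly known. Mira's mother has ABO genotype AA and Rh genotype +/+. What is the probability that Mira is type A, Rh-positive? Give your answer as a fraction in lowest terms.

1/2

Mira's father's ABO genotype from AB × AB: 1/4 AA, 1/2 AB, 1/4 BB.
Crossing each possibility with the mother AA and summing P(type A): 1/4·1 + 1/2·1/2 + 1/4·0 = 1/2.
Similarly for Rh via the father's Rh distribution: P(Rh+) = 1.
Independent loci: 1/2 × 1 = 1/2.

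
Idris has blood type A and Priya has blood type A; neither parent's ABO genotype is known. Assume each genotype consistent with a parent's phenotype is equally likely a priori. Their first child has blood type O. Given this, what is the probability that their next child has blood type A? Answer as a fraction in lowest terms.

Possible genotypes: Idris ∈ {I^A I^A, I^A i}; Priya ∈ {I^A I^A, I^A i}.
Weight each parental genotype pair by prior × P(type-O child):
  I^A i × I^A i: posterior weight 1; P(next child type A) = 3/4.
Weighted sum = 3/4.

3/4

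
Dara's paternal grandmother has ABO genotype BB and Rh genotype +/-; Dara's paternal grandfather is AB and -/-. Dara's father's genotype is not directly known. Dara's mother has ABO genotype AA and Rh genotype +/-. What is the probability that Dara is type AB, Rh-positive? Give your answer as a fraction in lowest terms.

Dara's father's ABO genotype from BB × AB: 1/2 AB, 1/2 BB.
Crossing each possibility with the mother AA and summing P(type AB): 1/2·1/2 + 1/2·1 = 3/4.
Similarly for Rh via the father's Rh distribution: P(Rh+) = 5/8.
Independent loci: 3/4 × 5/8 = 15/32.

15/32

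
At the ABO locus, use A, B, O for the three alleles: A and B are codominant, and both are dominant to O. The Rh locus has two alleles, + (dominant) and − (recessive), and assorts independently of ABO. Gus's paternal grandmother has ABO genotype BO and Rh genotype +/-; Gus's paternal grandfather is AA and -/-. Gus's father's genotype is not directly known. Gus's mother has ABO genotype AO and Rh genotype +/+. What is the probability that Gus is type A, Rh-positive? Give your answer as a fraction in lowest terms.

5/8

Gus's father's ABO genotype from BO × AA: 1/2 AB, 1/2 AO.
Crossing each possibility with the mother AO and summing P(type A): 1/2·1/2 + 1/2·3/4 = 5/8.
Similarly for Rh via the father's Rh distribution: P(Rh+) = 1.
Independent loci: 5/8 × 1 = 5/8.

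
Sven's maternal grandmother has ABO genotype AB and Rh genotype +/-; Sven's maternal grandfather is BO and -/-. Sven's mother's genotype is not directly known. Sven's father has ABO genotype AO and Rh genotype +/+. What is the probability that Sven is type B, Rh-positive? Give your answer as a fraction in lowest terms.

1/4

Sven's mother's ABO genotype from AB × BO: 1/4 AB, 1/4 AO, 1/4 BB, 1/4 BO.
Crossing each possibility with the father AO and summing P(type B): 1/4·1/4 + 1/4·0 + 1/4·1/2 + 1/4·1/4 = 1/4.
Similarly for Rh via the mother's Rh distribution: P(Rh+) = 1.
Independent loci: 1/4 × 1 = 1/4.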